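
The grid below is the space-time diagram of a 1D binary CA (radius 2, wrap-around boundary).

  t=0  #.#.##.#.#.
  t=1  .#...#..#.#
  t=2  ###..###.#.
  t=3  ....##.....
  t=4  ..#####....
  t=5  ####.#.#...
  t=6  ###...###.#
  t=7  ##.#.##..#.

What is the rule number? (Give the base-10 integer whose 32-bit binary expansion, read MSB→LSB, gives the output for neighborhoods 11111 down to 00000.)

  ##### -> .   bit 31 = 0  t=4,i=4
  ####. -> #   bit 30 = 1  t=4,i=5
  ###.# -> .   bit 29 = 0  t=2,i=7
  ###.. -> .   bit 28 = 0  t=2,i=2
  ##.## -> #   bit 27 = 1  t=6,i=9
  ##.#. -> .   bit 26 = 0  t=0,i=6
  ##..# -> .   bit 25 = 0  t=2,i=3
  ##... -> #   bit 24 = 1  t=3,i=6
  #.### -> .   bit 23 = 0  t=2,i=0
  #.##. -> .   bit 22 = 0  t=0,i=4
  #.#.# -> .   bit 21 = 0  t=0,i=0
  #.#.. -> #   bit 20 = 1  t=1,i=1
  #..## -> #   bit 19 = 1  t=2,i=4
  #..#. -> #   bit 18 = 1  t=1,i=7
  #...# -> .   bit 17 = 0  t=1,i=3
  #.... -> .   bit 16 = 0  t=3,i=7
  .#### -> #   bit 15 = 1  t=4,i=3
  .###. -> .   bit 14 = 0  t=2,i=1
  .##.# -> #   bit 13 = 1  t=0,i=5
  .##.. -> #   bit 12 = 1  t=3,i=5
  .#.## -> .   bit 11 = 0  t=0,i=3
  .#.#. -> #   bit 10 = 1  t=0,i=1
  .#..# -> #   bit 9 = 1  t=1,i=6
  .#... -> #   bit 8 = 1  t=1,i=2
  ..### -> #   bit 7 = 1  t=2,i=5
  ..##. -> #   bit 6 = 1  t=3,i=4
  ..#.# -> .   bit 5 = 0  t=1,i=8
  ..#.. -> #   bit 4 = 1  t=1,i=5
  ...## -> #   bit 3 = 1  t=3,i=3
  ...#. -> .   bit 2 = 0  t=1,i=4
  ....# -> #   bit 1 = 1  t=3,i=2
  ..... -> .   bit 0 = 0  t=3,i=0
  bits 01001001000111001011011111011010 = 1226618842

1226618842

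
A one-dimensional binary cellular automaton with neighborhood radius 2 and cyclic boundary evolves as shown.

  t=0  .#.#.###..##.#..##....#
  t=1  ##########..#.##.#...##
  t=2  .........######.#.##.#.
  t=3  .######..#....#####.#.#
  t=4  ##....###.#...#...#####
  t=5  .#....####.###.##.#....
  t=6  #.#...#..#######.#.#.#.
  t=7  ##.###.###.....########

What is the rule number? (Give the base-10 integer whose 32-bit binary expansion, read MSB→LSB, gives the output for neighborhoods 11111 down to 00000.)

  [31] ##### => .  t=1,i=0
  [30] ####. => .  t=1,i=8
  [29] ###.# => #  t=2,i=14
  [28] ###.. => #  t=0,i=7
  [27] ##.## => #  t=5,i=10
  [26] ##.#. => #  t=0,i=12
  [25] ##..# => #  t=0,i=8
  [24] ##... => .  t=0,i=18
  [23] #.### => #  t=0,i=5
  [22] #.##. => #  t=1,i=14
  [21] #.#.# => #  t=0,i=1
  [20] #.#.. => .  t=0,i=13
  [19] #..## => #  t=0,i=9
  [18] #..#. => #  t=1,i=11
  [17] #...# => #  t=1,i=19
  [16] #.... => .  t=0,i=19
  [15] .#### => .  t=1,i=22
  [14] .###. => #  t=0,i=6
  [13] .##.# => .  t=0,i=11
  [12] .##.. => #  t=0,i=17
  [11] .#.## => #  t=0,i=4
  [10] .#.#. => #  t=0,i=0
  [9] .#..# => #  t=0,i=14
  [8] .#... => #  t=1,i=18
  [7] ..### => #  t=1,i=21
  [6] ..##. => .  t=0,i=10
  [5] ..#.# => #  t=0,i=22
  [4] ..#.. => .  t=3,i=9
  [3] ...## => .  t=1,i=20
  [2] ...#. => #  t=0,i=21
  [1] ....# => .  t=0,i=20
  [0] ..... => #  t=2,i=1
  bits 00111110111011100101111110100101 = 1055809445

1055809445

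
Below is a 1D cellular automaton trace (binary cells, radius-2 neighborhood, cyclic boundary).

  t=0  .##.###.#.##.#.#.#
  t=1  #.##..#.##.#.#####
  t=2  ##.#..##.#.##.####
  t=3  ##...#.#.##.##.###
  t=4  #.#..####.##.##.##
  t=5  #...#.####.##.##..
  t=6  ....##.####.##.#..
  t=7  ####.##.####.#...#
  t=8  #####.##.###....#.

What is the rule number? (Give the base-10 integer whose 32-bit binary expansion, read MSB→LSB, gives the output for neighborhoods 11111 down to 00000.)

3911826475

  #####|#  b31=1 t=1,i=15
  ####.|#  b30=1 t=1,i=17
  ###.#|#  b29=1 t=0,i=6
  ###..|.  b28=0 t=3,i=1
  ##.##|#  b27=1 t=0,i=3
  ##.#.|.  b26=0 t=0,i=7
  ##..#|.  b25=0 t=1,i=4
  ##...|#  b24=1 t=3,i=2
  #.###|.  b23=0 t=0,i=4
  #.##.|.  b22=0 t=0,i=1
  #.#.#|#  b21=1 t=0,i=8
  #.#..|.  b20=0 t=2,i=3
  #..##|#  b19=1 t=2,i=5
  #..#.|.  b18=0 t=1,i=5
  #...#|.  b17=0 t=3,i=3
  #....|#  b16=1 t=6,i=17
  .####|#  b15=1 t=1,i=14
  .###.|.  b14=0 t=0,i=5
  .##.#|#  b13=1 t=0,i=2
  .##..|#  b12=1 t=1,i=3
  .#.##|#  b11=1 t=0,i=0
  .#.#.|#  b10=1 t=0,i=14
  .#..#|.  b9=0 t=2,i=4
  .#...|.  b8=0 t=5,i=1
  ..###|.  b7=0 t=4,i=5
  ..##.|.  b6=0 t=2,i=6
  ..#.#|#  b5=1 t=1,i=6
  ..#..|.  b4=0 t=5,i=0
  ...##|#  b3=1 t=6,i=3
  ...#.|.  b2=0 t=3,i=4
  ....#|#  b1=1 t=6,i=2
  .....|#  b0=1 t=6,i=0
  bits 11101001001010011011110000101011 = 3911826475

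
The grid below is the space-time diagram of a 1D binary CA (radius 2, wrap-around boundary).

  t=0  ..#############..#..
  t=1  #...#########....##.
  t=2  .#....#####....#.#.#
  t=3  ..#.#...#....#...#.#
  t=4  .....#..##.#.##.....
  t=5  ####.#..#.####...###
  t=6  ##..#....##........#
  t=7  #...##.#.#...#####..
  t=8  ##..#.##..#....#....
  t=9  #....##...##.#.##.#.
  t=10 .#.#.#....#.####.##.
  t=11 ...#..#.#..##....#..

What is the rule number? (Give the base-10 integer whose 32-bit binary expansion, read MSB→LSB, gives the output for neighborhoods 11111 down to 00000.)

  ##### -> #   bit 31 = 1  t=0,i=4
  ####. -> .   bit 30 = 0  t=0,i=13
  ###.# -> .   bit 29 = 0  t=5,i=3
  ###.. -> .   bit 28 = 0  t=0,i=14
  ##.## -> .   bit 27 = 0  t=10,i=16
  ##.#. -> #   bit 26 = 1  t=1,i=19
  ##..# -> .   bit 25 = 0  t=0,i=15
  ##... -> .   bit 24 = 0  t=1,i=13
  #.### -> #   bit 23 = 1  t=5,i=10
  #.##. -> #   bit 22 = 1  t=4,i=13
  #.#.# -> #   bit 21 = 1  t=2,i=17
  #.#.. -> .   bit 20 = 0  t=1,i=0
  #..## -> .   bit 19 = 0  t=4,i=7
  #..#. -> .   bit 18 = 0  t=0,i=16
  #...# -> .   bit 17 = 0  t=1,i=2
  #.... -> .   bit 16 = 0  t=0,i=19
  .#### -> .   bit 15 = 0  t=0,i=3
  .###. -> #   bit 14 = 1  t=6,i=0
  .##.# -> .   bit 13 = 0  t=1,i=18
  .##.. -> .   bit 12 = 0  t=4,i=14
  .#.## -> #   bit 11 = 1  t=4,i=12
  .#.#. -> .   bit 10 = 0  t=2,i=0
  .#..# -> .   bit 9 = 0  t=3,i=0
  .#... -> #   bit 8 = 1  t=0,i=18
  ..### -> .   bit 7 = 0  t=0,i=2
  ..##. -> #   bit 6 = 1  t=1,i=17
  ..#.# -> .   bit 5 = 0  t=2,i=15
  ..#.. -> #   bit 4 = 1  t=0,i=17
  ...## -> .   bit 3 = 0  t=0,i=1
  ...#. -> .   bit 2 = 0  t=2,i=14
  ....# -> #   bit 1 = 1  t=0,i=0
  ..... -> #   bit 0 = 1  t=4,i=0
  bits 10000100111000000100100101010011 = 2229291347

2229291347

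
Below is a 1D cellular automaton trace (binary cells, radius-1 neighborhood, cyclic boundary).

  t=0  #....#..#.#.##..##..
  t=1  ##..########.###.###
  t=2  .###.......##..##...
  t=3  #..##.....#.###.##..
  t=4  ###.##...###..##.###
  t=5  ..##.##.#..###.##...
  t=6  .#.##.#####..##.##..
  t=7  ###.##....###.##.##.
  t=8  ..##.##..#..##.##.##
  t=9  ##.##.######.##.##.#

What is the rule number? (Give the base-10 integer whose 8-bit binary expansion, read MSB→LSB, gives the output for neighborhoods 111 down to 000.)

  ###|.  b7=0 t=1,i=0
  ##.|#  b6=1 t=0,i=13
  #.#|#  b5=1 t=0,i=9
  #..|#  b4=1 t=0,i=1
  .##|.  b3=0 t=0,i=12
  .#.|#  b2=1 t=0,i=0
  ..#|#  b1=1 t=0,i=4
  ...|.  b0=0 t=0,i=2
  bits 01110110 = 118

118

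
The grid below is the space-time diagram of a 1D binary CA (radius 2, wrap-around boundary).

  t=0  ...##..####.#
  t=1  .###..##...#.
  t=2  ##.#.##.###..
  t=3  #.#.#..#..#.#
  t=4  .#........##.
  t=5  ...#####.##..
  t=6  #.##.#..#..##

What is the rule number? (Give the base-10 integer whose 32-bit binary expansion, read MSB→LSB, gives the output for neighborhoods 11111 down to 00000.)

  ##### -> #   bit 31 = 1  t=5,i=5
  ####. -> .   bit 30 = 0  t=0,i=9
  ###.# -> .   bit 29 = 0  t=0,i=10
  ###.. -> #   bit 28 = 1  t=1,i=3
  ##.## -> #   bit 27 = 1  t=2,i=7
  ##.#. -> #   bit 26 = 1  t=0,i=11
  ##..# -> .   bit 25 = 0  t=0,i=5
  ##... -> #   bit 24 = 1  t=1,i=8
  #.### -> .   bit 23 = 0  t=2,i=8
  #.##. -> .   bit 22 = 0  t=2,i=5
  #.#.# -> .   bit 21 = 0  t=2,i=3
  #.#.. -> .   bit 20 = 0  t=0,i=12
  #..## -> #   bit 19 = 1  t=0,i=6
  #..#. -> .   bit 18 = 0  t=3,i=6
  #...# -> #   bit 17 = 1  t=0,i=1
  #.... -> #   bit 16 = 1  t=4,i=3
  .#### -> .   bit 15 = 0  t=0,i=8
  .###. -> .   bit 14 = 0  t=1,i=2
  .##.# -> .   bit 13 = 0  t=2,i=1
  .##.. -> .   bit 12 = 0  t=0,i=4
  .#.## -> #   bit 11 = 1  t=2,i=4
  .#.#. -> .   bit 10 = 0  t=3,i=3
  .#..# -> .   bit 9 = 0  t=1,i=12
  .#... -> .   bit 8 = 0  t=0,i=0
  ..### -> #   bit 7 = 1  t=0,i=7
  ..##. -> #   bit 6 = 1  t=0,i=3
  ..#.# -> #   bit 5 = 1  t=3,i=10
  ..#.. -> .   bit 4 = 0  t=1,i=11
  ...## -> #   bit 3 = 1  t=0,i=2
  ...#. -> #   bit 2 = 1  t=1,i=10
  ....# -> .   bit 1 = 0  t=4,i=8
  ..... -> #   bit 0 = 1  t=4,i=4
  bits 10011101000010110000100011101101 = 2634746093

2634746093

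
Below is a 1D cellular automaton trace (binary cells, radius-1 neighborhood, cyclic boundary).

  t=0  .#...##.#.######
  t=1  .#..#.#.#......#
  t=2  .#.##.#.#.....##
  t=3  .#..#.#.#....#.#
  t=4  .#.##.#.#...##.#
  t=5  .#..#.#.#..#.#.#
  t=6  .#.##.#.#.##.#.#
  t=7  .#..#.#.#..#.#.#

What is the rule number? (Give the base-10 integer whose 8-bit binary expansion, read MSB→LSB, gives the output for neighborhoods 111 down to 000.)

  ### -> .   bit 7 = 0  t=0,i=11
  ##. -> #   bit 6 = 1  t=0,i=6
  #.# -> .   bit 5 = 0  t=0,i=0
  #.. -> .   bit 4 = 0  t=0,i=2
  .## -> .   bit 3 = 0  t=0,i=5
  .#. -> #   bit 2 = 1  t=0,i=1
  ..# -> #   bit 1 = 1  t=0,i=4
  ... -> .   bit 0 = 0  t=0,i=3
  bits 01000110 = 70

70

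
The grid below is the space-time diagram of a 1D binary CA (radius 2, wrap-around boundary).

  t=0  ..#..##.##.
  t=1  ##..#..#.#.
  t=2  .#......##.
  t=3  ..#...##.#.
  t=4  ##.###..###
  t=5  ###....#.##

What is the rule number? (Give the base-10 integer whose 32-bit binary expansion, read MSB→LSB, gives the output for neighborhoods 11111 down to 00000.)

3963262222

  [31] ##### => #  t=4,i=10
  [30] ####. => #  t=4,i=0
  [29] ###.# => #  t=4,i=1
  [28] ###.. => .  t=4,i=5
  [27] ##.## => #  t=0,i=7
  [26] ##.#. => #  t=3,i=8
  [25] ##..# => .  t=1,i=2
  [24] ##... => .  t=0,i=10
  [23] #.### => .  t=4,i=3
  [22] #.##. => .  t=0,i=8
  [21] #.#.# => #  t=1,i=9
  [20] #.#.. => #  t=3,i=9
  [19] #..## => #  t=0,i=4
  [18] #..#. => .  t=1,i=3
  [17] #...# => #  t=0,i=0
  [16] #.... => .  t=2,i=3
  [15] .#### => #  t=4,i=9
  [14] .###. => .  t=4,i=4
  [13] .##.# => .  t=0,i=6
  [12] .##.. => #  t=0,i=9
  [11] .#.## => .  t=1,i=10
  [10] .#.#. => #  t=1,i=8
  [9] .#..# => .  t=0,i=3
  [8] .#... => #  t=2,i=2
  [7] ..### => .  t=4,i=8
  [6] ..##. => .  t=0,i=5
  [5] ..#.# => .  t=1,i=7
  [4] ..#.. => .  t=0,i=2
  [3] ...## => #  t=2,i=7
  [2] ...#. => #  t=0,i=1
  [1] ....# => #  t=2,i=6
  [0] ..... => .  t=2,i=4
  bits 11101100001110101001010100001110 = 3963262222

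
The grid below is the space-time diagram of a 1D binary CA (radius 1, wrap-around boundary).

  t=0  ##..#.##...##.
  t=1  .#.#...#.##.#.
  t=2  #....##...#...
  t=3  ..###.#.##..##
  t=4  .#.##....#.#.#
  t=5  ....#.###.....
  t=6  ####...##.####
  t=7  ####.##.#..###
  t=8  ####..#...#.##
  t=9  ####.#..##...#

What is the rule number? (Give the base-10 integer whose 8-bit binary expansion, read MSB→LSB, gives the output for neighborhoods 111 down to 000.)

  nb ###: next=#  (t=3,i=3, bit7=1)
  nb ##.: next=#  (t=0,i=1, bit6=1)
  nb #.#: next=.  (t=0,i=5, bit5=0)
  nb #..: next=.  (t=0,i=2, bit4=0)
  nb .##: next=.  (t=0,i=0, bit3=0)
  nb .#.: next=.  (t=0,i=4, bit2=0)
  nb ..#: next=#  (t=0,i=3, bit1=1)
  nb ...: next=#  (t=0,i=9, bit0=1)
  bits 11000011 = 195

195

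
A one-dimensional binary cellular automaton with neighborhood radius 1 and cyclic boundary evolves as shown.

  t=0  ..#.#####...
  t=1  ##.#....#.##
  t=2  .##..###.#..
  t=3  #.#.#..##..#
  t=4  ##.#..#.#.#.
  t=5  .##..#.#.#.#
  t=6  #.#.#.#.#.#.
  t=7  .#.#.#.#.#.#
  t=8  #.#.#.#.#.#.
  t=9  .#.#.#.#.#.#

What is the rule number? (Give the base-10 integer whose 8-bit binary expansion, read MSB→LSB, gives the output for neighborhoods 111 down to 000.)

99

  ###|.  b7=0 t=0,i=5
  ##.|#  b6=1 t=0,i=8
  #.#|#  b5=1 t=0,i=3
  #..|.  b4=0 t=0,i=9
  .##|.  b3=0 t=0,i=4
  .#.|.  b2=0 t=0,i=2
  ..#|#  b1=1 t=0,i=1
  ...|#  b0=1 t=0,i=0
  bits 01100011 = 99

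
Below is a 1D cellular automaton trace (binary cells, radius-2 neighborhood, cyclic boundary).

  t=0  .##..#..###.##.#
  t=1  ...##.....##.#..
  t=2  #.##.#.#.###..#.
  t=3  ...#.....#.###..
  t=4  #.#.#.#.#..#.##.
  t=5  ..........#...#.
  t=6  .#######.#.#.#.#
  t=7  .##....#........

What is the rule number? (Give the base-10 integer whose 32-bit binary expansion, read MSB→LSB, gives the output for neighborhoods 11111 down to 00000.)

998547789

  #####|.  b31=0 t=6,i=3
  ####.|.  b30=0 t=6,i=6
  ###.#|#  b29=1 t=0,i=10
  ###..|#  b28=1 t=2,i=11
  ##.##|#  b27=1 t=0,i=11
  ##.#.|.  b26=0 t=0,i=14
  ##..#|#  b25=1 t=0,i=3
  ##...|#  b24=1 t=1,i=5
  #.###|#  b23=1 t=2,i=9
  #.##.|.  b22=0 t=0,i=1
  #.#.#|.  b21=0 t=0,i=15
  #.#..|.  b20=0 t=1,i=13
  #..##|.  b19=0 t=0,i=7
  #..#.|#  b18=1 t=0,i=4
  #...#|.  b17=0 t=5,i=12
  #....|.  b16=0 t=1,i=6
  .####|#  b15=1 t=6,i=2
  .###.|.  b14=0 t=0,i=9
  .##.#|#  b13=1 t=0,i=13
  .##..|.  b12=0 t=0,i=2
  .#.##|.  b11=0 t=0,i=0
  .#.#.|.  b10=0 t=2,i=6
  .#..#|.  b9=0 t=0,i=6
  .#...|#  b8=1 t=1,i=14
  ..###|.  b7=0 t=0,i=8
  ..##.|#  b6=1 t=1,i=3
  ..#.#|.  b5=0 t=2,i=14
  ..#..|.  b4=0 t=0,i=5
  ...##|#  b3=1 t=1,i=2
  ...#.|#  b2=1 t=3,i=2
  ....#|.  b1=0 t=1,i=1
  .....|#  b0=1 t=1,i=0
  bits 00111011100001001010000101001101 = 998547789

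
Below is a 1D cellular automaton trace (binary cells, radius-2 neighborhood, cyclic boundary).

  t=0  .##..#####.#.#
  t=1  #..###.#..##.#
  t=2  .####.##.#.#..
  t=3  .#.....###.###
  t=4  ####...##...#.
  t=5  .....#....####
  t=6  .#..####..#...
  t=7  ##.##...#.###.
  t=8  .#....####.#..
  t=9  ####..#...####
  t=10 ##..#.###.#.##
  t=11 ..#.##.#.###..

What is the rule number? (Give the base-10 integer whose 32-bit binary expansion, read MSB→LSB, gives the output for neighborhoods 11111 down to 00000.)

  [31] ##### => #  t=0,i=7
  [30] ####. => .  t=0,i=8
  [29] ###.# => .  t=0,i=9
  [28] ###.. => .  t=4,i=3
  [27] ##.## => .  t=1,i=12
  [26] ##.#. => #  t=0,i=10
  [25] ##..# => #  t=0,i=3
  [24] ##... => .  t=4,i=4
  [23] #.### => .  t=3,i=11
  [22] #.##. => .  t=0,i=1
  [21] #.#.# => #  t=0,i=11
  [20] #.#.. => #  t=1,i=7
  [19] #..## => #  t=0,i=4
  [18] #..#. => .  t=6,i=9
  [17] #...# => #  t=2,i=13
  [16] #.... => #  t=3,i=3
  [15] .#### => .  t=0,i=6
  [14] .###. => #  t=1,i=4
  [13] .##.# => #  t=1,i=11
  [12] .##.. => .  t=0,i=2
  [11] .#.## => #  t=0,i=0
  [10] .#.#. => .  t=0,i=12
  [9] .#..# => .  t=1,i=8
  [8] .#... => #  t=2,i=12
  [7] ..### => #  t=0,i=5
  [6] ..##. => .  t=1,i=10
  [5] ..#.# => #  t=4,i=12
  [4] ..#.. => #  t=5,i=5
  [3] ...## => .  t=2,i=0
  [2] ...#. => #  t=4,i=11
  [1] ....# => .  t=3,i=5
  [0] ..... => .  t=3,i=4
  bits 10000110001110110110100110110100 = 2252040628

2252040628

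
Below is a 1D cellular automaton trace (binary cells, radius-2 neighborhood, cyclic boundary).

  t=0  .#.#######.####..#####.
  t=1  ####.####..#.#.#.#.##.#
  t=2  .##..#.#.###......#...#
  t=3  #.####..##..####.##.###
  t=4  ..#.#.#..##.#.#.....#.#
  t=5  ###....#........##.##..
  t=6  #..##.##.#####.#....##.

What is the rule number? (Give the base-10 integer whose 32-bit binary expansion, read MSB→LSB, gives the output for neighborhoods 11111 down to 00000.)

  #####|#  b31=1 t=0,i=5
  ####.|#  b30=1 t=0,i=8
  ###.#|.  b29=0 t=0,i=9
  ###..|.  b28=0 t=0,i=14
  ##.##|.  b27=0 t=0,i=10
  ##.#.|.  b26=0 t=4,i=11
  ##..#|#  b25=1 t=0,i=15
  ##...|#  b24=1 t=2,i=12
  #.###|#  b23=1 t=0,i=3
  #.##.|.  b22=0 t=1,i=19
  #.#.#|.  b21=0 t=1,i=13
  #.#..|.  b20=0 t=4,i=6
  #..##|.  b19=0 t=0,i=16
  #..#.|#  b18=1 t=0,i=0
  #...#|#  b17=1 t=2,i=20
  #....|#  b16=1 t=2,i=13
  .####|.  b15=0 t=0,i=4
  .###.|.  b14=0 t=2,i=10
  .##.#|.  b13=0 t=1,i=20
  .##..|#  b12=1 t=2,i=2
  .#.##|#  b11=1 t=0,i=2
  .#.#.|.  b10=0 t=1,i=12
  .#..#|#  b9=1 t=4,i=0
  .#...|.  b8=0 t=2,i=19
  ..###|#  b7=1 t=0,i=17
  ..##.|.  b6=0 t=3,i=8
  ..#.#|#  b5=1 t=0,i=1
  ..#..|#  b4=1 t=2,i=18
  ...##|#  b3=1 t=5,i=15
  ...#.|#  b2=1 t=2,i=17
  ....#|.  b1=0 t=2,i=16
  .....|#  b0=1 t=2,i=14
  bits 11000011100001110001101010111101 = 3280411325

3280411325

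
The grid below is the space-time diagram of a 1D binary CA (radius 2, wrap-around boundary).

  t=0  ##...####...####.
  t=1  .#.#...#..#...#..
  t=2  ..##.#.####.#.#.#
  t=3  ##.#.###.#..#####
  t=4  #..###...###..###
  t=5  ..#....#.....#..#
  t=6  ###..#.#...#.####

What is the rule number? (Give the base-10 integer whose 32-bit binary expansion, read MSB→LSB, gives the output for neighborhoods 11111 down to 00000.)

  ##### -> #   bit 31 = 1  t=3,i=14
  ####. -> #   bit 30 = 1  t=0,i=7
  ###.# -> .   bit 29 = 0  t=0,i=15
  ###.. -> .   bit 28 = 0  t=0,i=8
  ##.## -> .   bit 27 = 0  t=0,i=16
  ##.#. -> .   bit 26 = 0  t=2,i=4
  ##..# -> .   bit 25 = 0  t=4,i=1
  ##... -> .   bit 24 = 0  t=0,i=2
  #.### -> #   bit 23 = 1  t=2,i=7
  #.##. -> .   bit 22 = 0  t=0,i=0
  #.#.# -> #   bit 21 = 1  t=2,i=5
  #.#.. -> #   bit 20 = 1  t=1,i=3
  #..## -> #   bit 19 = 1  t=2,i=1
  #..#. -> #   bit 18 = 1  t=1,i=9
  #...# -> #   bit 17 = 1  t=0,i=3
  #.... -> .   bit 16 = 0  t=5,i=4
  .#### -> .   bit 15 = 0  t=0,i=6
  .###. -> .   bit 14 = 0  t=3,i=6
  .##.# -> #   bit 13 = 1  t=2,i=3
  .##.. -> #   bit 12 = 1  t=0,i=1
  .#.## -> #   bit 11 = 1  t=2,i=6
  .#.#. -> #   bit 10 = 1  t=1,i=2
  .#..# -> #   bit 9 = 1  t=1,i=8
  .#... -> .   bit 8 = 0  t=1,i=4
  ..### -> .   bit 7 = 0  t=0,i=5
  ..##. -> .   bit 6 = 0  t=2,i=2
  ..#.# -> .   bit 5 = 0  t=1,i=1
  ..#.. -> #   bit 4 = 1  t=1,i=7
  ...## -> .   bit 3 = 0  t=0,i=4
  ...#. -> .   bit 2 = 0  t=1,i=0
  ....# -> #   bit 1 = 1  t=5,i=5
  ..... -> .   bit 0 = 0  t=5,i=10
  bits 11000000101111100011111000010010 = 3233693202

3233693202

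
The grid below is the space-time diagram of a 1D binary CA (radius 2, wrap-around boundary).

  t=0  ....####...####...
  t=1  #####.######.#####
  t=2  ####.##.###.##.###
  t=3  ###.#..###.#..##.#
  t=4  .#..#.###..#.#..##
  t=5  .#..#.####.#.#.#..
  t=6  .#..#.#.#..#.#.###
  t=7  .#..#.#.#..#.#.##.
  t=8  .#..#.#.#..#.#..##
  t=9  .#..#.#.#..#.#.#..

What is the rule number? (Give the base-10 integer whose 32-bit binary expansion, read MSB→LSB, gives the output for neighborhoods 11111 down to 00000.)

3686486459

  ##### -> #   bit 31 = 1  t=1,i=0
  ####. -> #   bit 30 = 1  t=0,i=6
  ###.# -> .   bit 29 = 0  t=1,i=4
  ###.. -> #   bit 28 = 1  t=0,i=7
  ##.## -> #   bit 27 = 1  t=1,i=5
  ##.#. -> .   bit 26 = 0  t=3,i=3
  ##..# -> #   bit 25 = 1  t=4,i=9
  ##... -> #   bit 24 = 1  t=0,i=8
  #.### -> #   bit 23 = 1  t=1,i=6
  #.##. -> .   bit 22 = 0  t=2,i=5
  #.#.# -> #   bit 21 = 1  t=5,i=11
  #.#.. -> #   bit 20 = 1  t=3,i=4
  #..## -> #   bit 19 = 1  t=3,i=6
  #..#. -> .   bit 18 = 0  t=4,i=3
  #...# -> #   bit 17 = 1  t=0,i=9
  #.... -> #   bit 16 = 1  t=0,i=16
  .#### -> .   bit 15 = 0  t=0,i=5
  .###. -> #   bit 14 = 1  t=2,i=9
  .##.# -> .   bit 13 = 0  t=2,i=6
  .##.. -> #   bit 12 = 1  t=7,i=16
  .#.## -> .   bit 11 = 0  t=4,i=5
  .#.#. -> .   bit 10 = 0  t=4,i=12
  .#..# -> .   bit 9 = 0  t=3,i=5
  .#... -> #   bit 8 = 1  t=5,i=16
  ..### -> #   bit 7 = 1  t=0,i=4
  ..##. -> .   bit 6 = 0  t=3,i=14
  ..#.# -> #   bit 5 = 1  t=4,i=4
  ..#.. -> #   bit 4 = 1  t=5,i=1
  ...## -> #   bit 3 = 1  t=0,i=3
  ...#. -> .   bit 2 = 0  t=5,i=0
  ....# -> #   bit 1 = 1  t=0,i=2
  ..... -> #   bit 0 = 1  t=0,i=0
  bits 11011011101110110101000110111011 = 3686486459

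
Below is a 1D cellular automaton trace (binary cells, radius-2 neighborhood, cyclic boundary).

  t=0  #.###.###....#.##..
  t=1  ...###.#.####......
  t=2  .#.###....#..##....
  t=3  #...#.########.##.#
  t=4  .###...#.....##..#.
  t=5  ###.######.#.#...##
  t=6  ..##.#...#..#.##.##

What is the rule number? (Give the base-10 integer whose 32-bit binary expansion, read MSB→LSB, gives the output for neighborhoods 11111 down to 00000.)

  nb #####: next=.  (t=3,i=8, bit31=0)
  nb ####.: next=.  (t=1,i=11, bit30=0)
  nb ###.#: next=#  (t=0,i=4, bit29=1)
  nb ###..: next=.  (t=0,i=8, bit28=0)
  nb ##.##: next=#  (t=0,i=5, bit27=1)
  nb ##.#.: next=.  (t=1,i=6, bit26=0)
  nb ##..#: next=.  (t=0,i=17, bit25=0)
  nb ##...: next=#  (t=0,i=9, bit24=1)
  nb #.###: next=.  (t=0,i=2, bit23=0)
  nb #.##.: next=.  (t=0,i=15, bit22=0)
  nb #.#.#: next=.  (t=1,i=7, bit21=0)
  nb #.#..: next=.  (t=5,i=13, bit20=0)
  nb #..##: next=#  (t=2,i=12, bit19=1)
  nb #..#.: next=.  (t=0,i=18, bit18=0)
  nb #...#: next=#  (t=3,i=2, bit17=1)
  nb #....: next=#  (t=0,i=10, bit16=1)
  nb .####: next=#  (t=1,i=10, bit15=1)
  nb .###.: next=#  (t=0,i=3, bit14=1)
  nb .##.#: next=.  (t=3,i=16, bit13=0)
  nb .##..: next=.  (t=0,i=16, bit12=0)
  nb .#.##: next=.  (t=0,i=1, bit11=0)
  nb .#.#.: next=#  (t=5,i=12, bit10=1)
  nb .#..#: next=#  (t=2,i=11, bit9=1)
  nb .#...: next=#  (t=4,i=8, bit8=1)
  nb ..###: next=#  (t=1,i=3, bit7=1)
  nb ..##.: next=#  (t=2,i=13, bit6=1)
  nb ..#.#: next=.  (t=0,i=0, bit5=0)
  nb ..#..: next=#  (t=2,i=10, bit4=1)
  nb ...##: next=.  (t=1,i=2, bit3=0)
  nb ...#.: next=#  (t=0,i=12, bit2=1)
  nb ....#: next=#  (t=0,i=11, bit1=1)
  nb .....: next=.  (t=1,i=0, bit0=0)
  bits 00101001000010111100011111010110 = 688637910

688637910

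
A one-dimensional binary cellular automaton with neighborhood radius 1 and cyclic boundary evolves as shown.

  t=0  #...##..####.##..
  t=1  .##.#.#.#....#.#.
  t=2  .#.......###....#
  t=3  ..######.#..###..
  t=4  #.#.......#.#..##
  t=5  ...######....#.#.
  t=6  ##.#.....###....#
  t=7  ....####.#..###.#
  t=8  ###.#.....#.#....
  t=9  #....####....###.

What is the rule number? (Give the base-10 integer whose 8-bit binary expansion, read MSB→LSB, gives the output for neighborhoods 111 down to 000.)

  nb ###: next=.  (t=0,i=9, bit7=0)
  nb ##.: next=.  (t=0,i=5, bit6=0)
  nb #.#: next=.  (t=0,i=12, bit5=0)
  nb #..: next=#  (t=0,i=1, bit4=1)
  nb .##: next=#  (t=0,i=4, bit3=1)
  nb .#.: next=.  (t=0,i=0, bit2=0)
  nb ..#: next=.  (t=0,i=3, bit1=0)
  nb ...: next=#  (t=0,i=2, bit0=1)
  bits 00011001 = 25

25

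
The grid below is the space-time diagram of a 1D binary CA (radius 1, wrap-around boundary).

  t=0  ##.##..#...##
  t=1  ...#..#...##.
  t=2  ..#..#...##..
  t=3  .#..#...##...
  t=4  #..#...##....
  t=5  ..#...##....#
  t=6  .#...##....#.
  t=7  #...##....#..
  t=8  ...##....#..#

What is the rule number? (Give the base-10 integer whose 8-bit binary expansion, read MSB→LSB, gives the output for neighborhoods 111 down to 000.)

  nb ###: next=.  (t=0,i=0, bit7=0)
  nb ##.: next=.  (t=0,i=1, bit6=0)
  nb #.#: next=.  (t=0,i=2, bit5=0)
  nb #..: next=.  (t=0,i=5, bit4=0)
  nb .##: next=#  (t=0,i=3, bit3=1)
  nb .#.: next=.  (t=0,i=7, bit2=0)
  nb ..#: next=#  (t=0,i=6, bit1=1)
  nb ...: next=.  (t=0,i=9, bit0=0)
  bits 00001010 = 10

10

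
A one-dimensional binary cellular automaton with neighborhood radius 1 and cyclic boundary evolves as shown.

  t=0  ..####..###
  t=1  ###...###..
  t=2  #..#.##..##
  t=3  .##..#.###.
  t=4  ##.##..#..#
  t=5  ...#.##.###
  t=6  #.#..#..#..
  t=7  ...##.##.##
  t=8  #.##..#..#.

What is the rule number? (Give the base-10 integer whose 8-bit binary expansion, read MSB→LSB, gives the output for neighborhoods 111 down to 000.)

  nb ###: next=.  (t=0,i=3, bit7=0)
  nb ##.: next=.  (t=0,i=5, bit6=0)
  nb #.#: next=.  (t=2,i=4, bit5=0)
  nb #..: next=#  (t=0,i=0, bit4=1)
  nb .##: next=#  (t=0,i=2, bit3=1)
  nb .#.: next=.  (t=2,i=3, bit2=0)
  nb ..#: next=#  (t=0,i=1, bit1=1)
  nb ...: next=.  (t=1,i=4, bit0=0)
  bits 00011010 = 26

26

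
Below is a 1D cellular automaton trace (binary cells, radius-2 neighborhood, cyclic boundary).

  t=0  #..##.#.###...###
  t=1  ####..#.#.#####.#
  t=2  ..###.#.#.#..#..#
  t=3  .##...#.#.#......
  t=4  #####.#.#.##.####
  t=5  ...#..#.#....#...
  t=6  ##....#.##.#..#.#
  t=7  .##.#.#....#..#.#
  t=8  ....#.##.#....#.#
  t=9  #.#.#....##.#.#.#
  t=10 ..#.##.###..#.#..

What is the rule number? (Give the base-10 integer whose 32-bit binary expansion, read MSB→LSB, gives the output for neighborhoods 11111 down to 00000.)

  [31] ##### => .  t=1,i=1
  [30] ####. => #  t=0,i=16
  [29] ###.# => .  t=1,i=14
  [28] ###.. => #  t=0,i=0
  [27] ##.## => .  t=1,i=15
  [26] ##.#. => .  t=0,i=5
  [25] ##..# => #  t=0,i=1
  [24] ##... => #  t=0,i=11
  [23] #.### => #  t=0,i=8
  [22] #.##. => .  t=4,i=10
  [21] #.#.# => #  t=0,i=6
  [20] #.#.. => #  t=2,i=10
  [19] #..## => #  t=0,i=2
  [18] #..#. => .  t=1,i=5
  [17] #...# => #  t=0,i=12
  [16] #.... => .  t=3,i=12
  [15] .#### => .  t=0,i=15
  [14] .###. => .  t=0,i=9
  [13] .##.# => .  t=0,i=4
  [12] .##.. => #  t=3,i=2
  [11] .#.## => .  t=0,i=7
  [10] .#.#. => .  t=1,i=7
  [9] .#..# => .  t=2,i=0
  [8] .#... => #  t=3,i=11
  [7] ..### => #  t=0,i=14
  [6] ..##. => #  t=0,i=3
  [5] ..#.# => #  t=1,i=6
  [4] ..#.. => .  t=2,i=13
  [3] ...## => #  t=0,i=13
  [2] ...#. => .  t=3,i=5
  [1] ....# => #  t=3,i=16
  [0] ..... => #  t=3,i=13
  bits 01010011101110100001000111101011 = 1404703211

1404703211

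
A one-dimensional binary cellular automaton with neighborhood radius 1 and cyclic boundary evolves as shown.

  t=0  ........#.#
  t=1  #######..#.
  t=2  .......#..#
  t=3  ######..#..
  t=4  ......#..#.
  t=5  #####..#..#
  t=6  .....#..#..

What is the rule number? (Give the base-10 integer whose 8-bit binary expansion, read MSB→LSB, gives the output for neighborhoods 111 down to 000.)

49

  ###|.  b7=0 t=1,i=1
  ##.|.  b6=0 t=1,i=6
  #.#|#  b5=1 t=0,i=9
  #..|#  b4=1 t=0,i=0
  .##|.  b3=0 t=1,i=0
  .#.|.  b2=0 t=0,i=8
  ..#|.  b1=0 t=0,i=7
  ...|#  b0=1 t=0,i=1
  bits 00110001 = 49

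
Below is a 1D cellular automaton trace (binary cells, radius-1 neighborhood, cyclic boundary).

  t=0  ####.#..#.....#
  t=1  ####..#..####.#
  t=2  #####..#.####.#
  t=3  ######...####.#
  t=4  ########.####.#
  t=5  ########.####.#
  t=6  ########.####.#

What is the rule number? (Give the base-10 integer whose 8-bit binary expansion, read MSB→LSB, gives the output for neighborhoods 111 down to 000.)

  ###|#  b7=1 t=0,i=0
  ##.|#  b6=1 t=0,i=3
  #.#|.  b5=0 t=0,i=4
  #..|#  b4=1 t=0,i=6
  .##|#  b3=1 t=0,i=14
  .#.|.  b2=0 t=0,i=5
  ..#|.  b1=0 t=0,i=7
  ...|#  b0=1 t=0,i=10
  bits 11011001 = 217

217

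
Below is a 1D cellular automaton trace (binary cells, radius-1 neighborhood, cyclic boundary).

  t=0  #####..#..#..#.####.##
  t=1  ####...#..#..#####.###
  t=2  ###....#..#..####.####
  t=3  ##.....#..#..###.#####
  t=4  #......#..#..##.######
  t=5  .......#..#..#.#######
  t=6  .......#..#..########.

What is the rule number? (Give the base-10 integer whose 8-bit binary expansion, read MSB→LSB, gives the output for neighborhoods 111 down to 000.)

172

  nb ###: next=#  (t=0,i=0, bit7=1)
  nb ##.: next=.  (t=0,i=4, bit6=0)
  nb #.#: next=#  (t=0,i=14, bit5=1)
  nb #..: next=.  (t=0,i=5, bit4=0)
  nb .##: next=#  (t=0,i=15, bit3=1)
  nb .#.: next=#  (t=0,i=7, bit2=1)
  nb ..#: next=.  (t=0,i=6, bit1=0)
  nb ...: next=.  (t=1,i=5, bit0=0)
  bits 10101100 = 172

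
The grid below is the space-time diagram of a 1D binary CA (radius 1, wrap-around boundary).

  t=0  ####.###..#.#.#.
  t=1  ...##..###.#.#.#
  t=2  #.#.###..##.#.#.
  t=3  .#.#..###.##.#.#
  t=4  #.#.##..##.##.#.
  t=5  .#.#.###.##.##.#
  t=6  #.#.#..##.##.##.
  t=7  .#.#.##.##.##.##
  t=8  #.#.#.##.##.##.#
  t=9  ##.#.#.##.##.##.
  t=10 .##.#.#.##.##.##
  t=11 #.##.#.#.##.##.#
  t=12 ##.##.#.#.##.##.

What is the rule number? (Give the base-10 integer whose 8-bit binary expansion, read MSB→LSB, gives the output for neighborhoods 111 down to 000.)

  ### -> .   bit 7 = 0  t=0,i=1
  ##. -> #   bit 6 = 1  t=0,i=3
  #.# -> #   bit 5 = 1  t=0,i=4
  #.. -> #   bit 4 = 1  t=0,i=8
  .## -> .   bit 3 = 0  t=0,i=0
  .#. -> .   bit 2 = 0  t=0,i=10
  ..# -> #   bit 1 = 1  t=0,i=9
  ... -> .   bit 0 = 0  t=1,i=1
  bits 01110010 = 114

114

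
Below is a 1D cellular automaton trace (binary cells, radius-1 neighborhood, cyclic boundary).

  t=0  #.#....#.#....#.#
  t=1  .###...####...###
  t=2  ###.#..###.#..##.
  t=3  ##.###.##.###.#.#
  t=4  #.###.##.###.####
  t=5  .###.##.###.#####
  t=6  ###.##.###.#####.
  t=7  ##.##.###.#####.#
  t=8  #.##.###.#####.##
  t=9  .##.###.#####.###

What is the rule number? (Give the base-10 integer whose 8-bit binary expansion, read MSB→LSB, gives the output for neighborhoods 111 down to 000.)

188

  ### -> #   bit 7 = 1  t=1,i=2
  ##. -> .   bit 6 = 0  t=0,i=0
  #.# -> #   bit 5 = 1  t=0,i=1
  #.. -> #   bit 4 = 1  t=0,i=3
  .## -> #   bit 3 = 1  t=0,i=16
  .#. -> #   bit 2 = 1  t=0,i=2
  ..# -> .   bit 1 = 0  t=0,i=6
  ... -> .   bit 0 = 0  t=0,i=4
  bits 10111100 = 188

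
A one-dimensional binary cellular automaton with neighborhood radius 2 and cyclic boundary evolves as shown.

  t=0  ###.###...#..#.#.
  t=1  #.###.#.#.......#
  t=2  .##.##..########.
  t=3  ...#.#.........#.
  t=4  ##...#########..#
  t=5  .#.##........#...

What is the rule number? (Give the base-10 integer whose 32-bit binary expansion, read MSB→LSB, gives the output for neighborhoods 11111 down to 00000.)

1016273163

  #####|.  b31=0 t=2,i=10
  ####.|.  b30=0 t=2,i=14
  ###.#|#  b29=1 t=0,i=2
  ###..|#  b28=1 t=0,i=6
  ##.##|#  b27=1 t=0,i=3
  ##.#.|#  b26=1 t=1,i=5
  ##..#|.  b25=0 t=2,i=6
  ##...|.  b24=0 t=0,i=7
  #.###|#  b23=1 t=0,i=0
  #.##.|.  b22=0 t=2,i=4
  #.#.#|.  b21=0 t=0,i=15
  #.#..|#  b20=1 t=1,i=8
  #..##|.  b19=0 t=2,i=0
  #..#.|.  b18=0 t=0,i=12
  #...#|#  b17=1 t=0,i=8
  #....|#  b16=1 t=1,i=10
  .####|.  b15=0 t=2,i=9
  .###.|.  b14=0 t=0,i=1
  .##.#|.  b13=0 t=1,i=0
  .##..|#  b12=1 t=2,i=5
  .#.##|#  b11=1 t=0,i=16
  .#.#.|.  b10=0 t=0,i=14
  .#..#|.  b9=0 t=0,i=11
  .#...|#  b8=1 t=1,i=9
  ..###|.  b7=0 t=2,i=8
  ..##.|.  b6=0 t=1,i=16
  ..#.#|.  b5=0 t=0,i=13
  ..#..|.  b4=0 t=0,i=10
  ...##|#  b3=1 t=1,i=15
  ...#.|.  b2=0 t=0,i=9
  ....#|#  b1=1 t=1,i=14
  .....|#  b0=1 t=1,i=11
  bits 00111100100100110001100100001011 = 1016273163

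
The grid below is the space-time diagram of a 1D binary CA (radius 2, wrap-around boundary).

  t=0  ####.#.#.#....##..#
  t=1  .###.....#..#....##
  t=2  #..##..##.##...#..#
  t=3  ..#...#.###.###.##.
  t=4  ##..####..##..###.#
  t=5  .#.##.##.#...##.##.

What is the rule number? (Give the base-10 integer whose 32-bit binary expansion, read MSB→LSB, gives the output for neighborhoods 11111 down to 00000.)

4183698086

  nb #####: next=#  (t=0,i=1, bit31=1)
  nb ####.: next=#  (t=0,i=2, bit30=1)
  nb ###.#: next=#  (t=0,i=3, bit29=1)
  nb ###..: next=#  (t=1,i=3, bit28=1)
  nb ##.##: next=#  (t=1,i=0, bit27=1)
  nb ##.#.: next=.  (t=0,i=4, bit26=0)
  nb ##..#: next=.  (t=0,i=16, bit25=0)
  nb ##...: next=#  (t=1,i=4, bit24=1)
  nb #.###: next=.  (t=1,i=1, bit23=0)
  nb #.##.: next=#  (t=2,i=10, bit22=1)
  nb #.#.#: next=.  (t=0,i=5, bit21=0)
  nb #.#..: next=#  (t=0,i=9, bit20=1)
  nb #..##: next=#  (t=0,i=17, bit19=1)
  nb #..#.: next=#  (t=1,i=11, bit18=1)
  nb #...#: next=#  (t=2,i=13, bit17=1)
  nb #....: next=.  (t=0,i=11, bit16=0)
  nb .####: next=.  (t=0,i=0, bit15=0)
  nb .###.: next=.  (t=1,i=2, bit14=0)
  nb .##.#: next=#  (t=1,i=18, bit13=1)
  nb .##..: next=.  (t=0,i=15, bit12=0)
  nb .#.##: next=#  (t=3,i=7, bit11=1)
  nb .#.#.: next=.  (t=0,i=6, bit10=0)
  nb .#..#: next=#  (t=1,i=10, bit9=1)
  nb .#...: next=.  (t=0,i=10, bit8=0)
  nb ..###: next=#  (t=0,i=18, bit7=1)
  nb ..##.: next=.  (t=0,i=14, bit6=0)
  nb ..#.#: next=#  (t=3,i=6, bit5=1)
  nb ..#..: next=.  (t=1,i=9, bit4=0)
  nb ...##: next=.  (t=0,i=13, bit3=0)
  nb ...#.: next=#  (t=1,i=8, bit2=1)
  nb ....#: next=#  (t=0,i=12, bit1=1)
  nb .....: next=.  (t=1,i=6, bit0=0)
  bits 11111001010111100010101010100110 = 4183698086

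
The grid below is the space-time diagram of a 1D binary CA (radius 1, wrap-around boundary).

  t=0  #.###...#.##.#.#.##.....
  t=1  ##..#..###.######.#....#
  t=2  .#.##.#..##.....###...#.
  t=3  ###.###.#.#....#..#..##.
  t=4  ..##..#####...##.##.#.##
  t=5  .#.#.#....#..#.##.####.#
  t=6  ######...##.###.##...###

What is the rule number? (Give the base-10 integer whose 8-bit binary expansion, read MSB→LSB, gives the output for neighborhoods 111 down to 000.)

  [7] ### => .  t=0,i=3
  [6] ##. => #  t=0,i=4
  [5] #.# => #  t=0,i=1
  [4] #.. => .  t=0,i=5
  [3] .## => .  t=0,i=2
  [2] .#. => #  t=0,i=0
  [1] ..# => #  t=0,i=7
  [0] ... => .  t=0,i=6
  bits 01100110 = 102

102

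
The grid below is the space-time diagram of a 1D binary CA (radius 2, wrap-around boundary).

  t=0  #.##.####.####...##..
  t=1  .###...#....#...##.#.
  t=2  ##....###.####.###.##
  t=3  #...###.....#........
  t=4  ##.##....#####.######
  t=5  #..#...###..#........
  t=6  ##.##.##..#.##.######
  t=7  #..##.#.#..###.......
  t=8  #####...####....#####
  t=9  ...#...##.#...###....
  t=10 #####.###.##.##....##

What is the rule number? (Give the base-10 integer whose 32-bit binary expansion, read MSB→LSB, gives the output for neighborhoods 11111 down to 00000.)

1113074655

  ##### -> .   bit 31 = 0  t=4,i=11
  ####. -> #   bit 30 = 1  t=0,i=7
  ###.# -> .   bit 29 = 0  t=0,i=8
  ###.. -> .   bit 28 = 0  t=0,i=13
  ##.## -> .   bit 27 = 0  t=0,i=4
  ##.#. -> .   bit 26 = 0  t=1,i=18
  ##..# -> #   bit 25 = 1  t=0,i=19
  ##... -> .   bit 24 = 0  t=0,i=14
  #.### -> .   bit 23 = 0  t=0,i=5
  #.##. -> #   bit 22 = 1  t=0,i=2
  #.#.# -> .   bit 21 = 0  t=7,i=6
  #.#.. -> #   bit 20 = 1  t=1,i=19
  #..## -> #   bit 19 = 1  t=1,i=0
  #..#. -> .   bit 18 = 0  t=0,i=20
  #...# -> .   bit 17 = 0  t=0,i=15
  #.... -> .   bit 16 = 0  t=1,i=9
  .#### -> .   bit 15 = 0  t=0,i=6
  .###. -> .   bit 14 = 0  t=1,i=2
  .##.# -> #   bit 13 = 1  t=0,i=3
  .##.. -> .   bit 12 = 0  t=0,i=18
  .#.## -> #   bit 11 = 1  t=0,i=1
  .#.#. -> .   bit 10 = 0  t=7,i=7
  .#..# -> #   bit 9 = 1  t=1,i=20
  .#... -> #   bit 8 = 1  t=1,i=8
  ..### -> #   bit 7 = 1  t=1,i=1
  ..##. -> #   bit 6 = 1  t=0,i=17
  ..#.# -> .   bit 5 = 0  t=0,i=0
  ..#.. -> #   bit 4 = 1  t=1,i=7
  ...## -> #   bit 3 = 1  t=0,i=16
  ...#. -> #   bit 2 = 1  t=1,i=6
  ....# -> #   bit 1 = 1  t=1,i=10
  ..... -> #   bit 0 = 1  t=3,i=9
  bits 01000010010110000010101111011111 = 1113074655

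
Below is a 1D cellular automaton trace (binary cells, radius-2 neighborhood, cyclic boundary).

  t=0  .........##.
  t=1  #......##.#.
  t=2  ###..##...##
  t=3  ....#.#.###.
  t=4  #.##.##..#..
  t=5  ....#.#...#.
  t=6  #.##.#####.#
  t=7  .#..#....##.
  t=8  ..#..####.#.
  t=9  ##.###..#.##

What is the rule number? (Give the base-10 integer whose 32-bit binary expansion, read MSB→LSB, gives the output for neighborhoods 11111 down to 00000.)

  #####|.  b31=0 t=2,i=0
  ####.|.  b30=0 t=2,i=1
  ###.#|#  b29=1 t=6,i=9
  ###..|.  b28=0 t=2,i=2
  ##.##|#  b27=1 t=4,i=4
  ##.#.|.  b26=0 t=1,i=9
  ##..#|.  b25=0 t=2,i=3
  ##...|.  b24=0 t=0,i=11
  #.###|.  b23=0 t=3,i=8
  #.##.|.  b22=0 t=4,i=2
  #.#.#|#  b21=1 t=1,i=10
  #.#..|#  b20=1 t=1,i=0
  #..##|#  b19=1 t=2,i=4
  #..#.|.  b18=0 t=4,i=8
  #...#|#  b17=1 t=2,i=8
  #....|#  b16=1 t=0,i=0
  .####|.  b15=0 t=2,i=11
  .###.|#  b14=1 t=3,i=9
  .##.#|.  b13=0 t=1,i=8
  .##..|#  b12=1 t=0,i=10
  .#.##|.  b11=0 t=3,i=7
  .#.#.|#  b10=1 t=1,i=11
  .#..#|#  b9=1 t=4,i=10
  .#...|#  b8=1 t=1,i=1
  ..###|#  b7=1 t=2,i=10
  ..##.|.  b6=0 t=0,i=9
  ..#.#|.  b5=0 t=3,i=4
  ..#..|.  b4=0 t=4,i=9
  ...##|#  b3=1 t=0,i=8
  ...#.|#  b2=1 t=3,i=3
  ....#|#  b1=1 t=0,i=7
  .....|.  b0=0 t=0,i=1
  bits 00101000001110110101011110001110 = 674977678

674977678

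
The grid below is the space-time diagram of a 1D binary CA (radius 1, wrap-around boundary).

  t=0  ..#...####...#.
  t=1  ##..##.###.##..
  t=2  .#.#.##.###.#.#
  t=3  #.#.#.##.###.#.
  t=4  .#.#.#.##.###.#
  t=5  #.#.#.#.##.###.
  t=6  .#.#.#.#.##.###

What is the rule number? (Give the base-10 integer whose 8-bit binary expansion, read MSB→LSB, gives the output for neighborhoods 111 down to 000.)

  nb ###: next=#  (t=0,i=7, bit7=1)
  nb ##.: next=#  (t=0,i=9, bit6=1)
  nb #.#: next=#  (t=1,i=6, bit5=1)
  nb #..: next=.  (t=0,i=3, bit4=0)
  nb .##: next=.  (t=0,i=6, bit3=0)
  nb .#.: next=.  (t=0,i=2, bit2=0)
  nb ..#: next=#  (t=0,i=1, bit1=1)
  nb ...: next=#  (t=0,i=0, bit0=1)
  bits 11100011 = 227

227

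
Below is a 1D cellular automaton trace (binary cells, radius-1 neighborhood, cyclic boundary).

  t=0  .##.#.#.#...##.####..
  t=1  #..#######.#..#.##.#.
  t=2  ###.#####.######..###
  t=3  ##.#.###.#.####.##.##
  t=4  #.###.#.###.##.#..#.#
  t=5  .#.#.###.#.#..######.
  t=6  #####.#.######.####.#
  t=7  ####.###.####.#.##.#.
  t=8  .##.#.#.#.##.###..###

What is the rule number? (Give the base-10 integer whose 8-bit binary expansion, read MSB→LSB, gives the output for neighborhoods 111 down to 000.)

182

  [7] ### => #  t=0,i=16
  [6] ##. => .  t=0,i=2
  [5] #.# => #  t=0,i=3
  [4] #.. => #  t=0,i=9
  [3] .## => .  t=0,i=1
  [2] .#. => #  t=0,i=4
  [1] ..# => #  t=0,i=0
  [0] ... => .  t=0,i=10
  bits 10110110 = 182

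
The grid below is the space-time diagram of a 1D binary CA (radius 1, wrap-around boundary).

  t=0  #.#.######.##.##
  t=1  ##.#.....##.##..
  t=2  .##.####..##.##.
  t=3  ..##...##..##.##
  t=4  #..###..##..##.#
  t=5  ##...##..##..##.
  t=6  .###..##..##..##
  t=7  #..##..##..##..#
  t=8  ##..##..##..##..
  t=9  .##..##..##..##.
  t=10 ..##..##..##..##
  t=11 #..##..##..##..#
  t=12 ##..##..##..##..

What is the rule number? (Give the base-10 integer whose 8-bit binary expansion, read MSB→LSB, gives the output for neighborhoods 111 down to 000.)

  ### -> .   bit 7 = 0  t=0,i=5
  ##. -> #   bit 6 = 1  t=0,i=0
  #.# -> #   bit 5 = 1  t=0,i=1
  #.. -> #   bit 4 = 1  t=1,i=4
  .## -> .   bit 3 = 0  t=0,i=4
  .#. -> .   bit 2 = 0  t=0,i=2
  ..# -> .   bit 1 = 0  t=1,i=8
  ... -> #   bit 0 = 1  t=1,i=5
  bits 01110001 = 113

113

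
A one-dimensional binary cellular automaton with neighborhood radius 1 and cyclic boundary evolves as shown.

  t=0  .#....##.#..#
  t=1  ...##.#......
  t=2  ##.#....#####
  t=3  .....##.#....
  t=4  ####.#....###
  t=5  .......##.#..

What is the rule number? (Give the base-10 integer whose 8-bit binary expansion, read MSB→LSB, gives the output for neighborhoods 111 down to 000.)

  nb ###: next=.  (t=2,i=0, bit7=0)
  nb ##.: next=.  (t=0,i=7, bit6=0)
  nb #.#: next=.  (t=0,i=0, bit5=0)
  nb #..: next=.  (t=0,i=2, bit4=0)
  nb .##: next=#  (t=0,i=6, bit3=1)
  nb .#.: next=.  (t=0,i=1, bit2=0)
  nb ..#: next=.  (t=0,i=5, bit1=0)
  nb ...: next=#  (t=0,i=3, bit0=1)
  bits 00001001 = 9

9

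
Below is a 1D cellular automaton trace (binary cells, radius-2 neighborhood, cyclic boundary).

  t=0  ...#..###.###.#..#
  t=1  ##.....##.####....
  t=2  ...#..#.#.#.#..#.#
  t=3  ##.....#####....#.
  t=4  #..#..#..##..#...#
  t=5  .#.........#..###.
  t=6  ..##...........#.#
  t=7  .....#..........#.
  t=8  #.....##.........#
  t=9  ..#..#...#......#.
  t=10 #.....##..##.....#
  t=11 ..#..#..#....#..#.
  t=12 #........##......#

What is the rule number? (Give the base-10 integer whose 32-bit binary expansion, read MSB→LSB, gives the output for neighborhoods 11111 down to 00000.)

3873664264

  ##### -> #   bit 31 = 1  t=3,i=9
  ####. -> #   bit 30 = 1  t=1,i=12
  ###.# -> #   bit 29 = 1  t=0,i=8
  ###.. -> .   bit 28 = 0  t=1,i=13
  ##.## -> .   bit 27 = 0  t=0,i=9
  ##.#. -> #   bit 26 = 1  t=0,i=13
  ##..# -> #   bit 25 = 1  t=4,i=1
  ##... -> .   bit 24 = 0  t=1,i=2
  #.### -> #   bit 23 = 1  t=0,i=10
  #.##. -> #   bit 22 = 1  t=3,i=0
  #.#.# -> #   bit 21 = 1  t=2,i=8
  #.#.. -> .   bit 20 = 0  t=0,i=14
  #..## -> .   bit 19 = 0  t=0,i=5
  #..#. -> .   bit 18 = 0  t=0,i=16
  #...# -> #   bit 17 = 1  t=0,i=1
  #.... -> #   bit 16 = 1  t=1,i=3
  .#### -> .   bit 15 = 0  t=1,i=11
  .###. -> #   bit 14 = 1  t=0,i=7
  .##.# -> #   bit 13 = 1  t=1,i=8
  .##.. -> .   bit 12 = 0  t=1,i=1
  .#.## -> #   bit 11 = 1  t=3,i=17
  .#.#. -> #   bit 10 = 1  t=2,i=7
  .#..# -> .   bit 9 = 0  t=0,i=4
  .#... -> #   bit 8 = 1  t=0,i=0
  ..### -> .   bit 7 = 0  t=0,i=6
  ..##. -> .   bit 6 = 0  t=1,i=0
  ..#.# -> .   bit 5 = 0  t=2,i=6
  ..#.. -> .   bit 4 = 0  t=0,i=3
  ...## -> #   bit 3 = 1  t=1,i=6
  ...#. -> .   bit 2 = 0  t=0,i=2
  ....# -> .   bit 1 = 0  t=1,i=5
  ..... -> .   bit 0 = 0  t=1,i=4
  bits 11100110111000110110110100001000 = 3873664264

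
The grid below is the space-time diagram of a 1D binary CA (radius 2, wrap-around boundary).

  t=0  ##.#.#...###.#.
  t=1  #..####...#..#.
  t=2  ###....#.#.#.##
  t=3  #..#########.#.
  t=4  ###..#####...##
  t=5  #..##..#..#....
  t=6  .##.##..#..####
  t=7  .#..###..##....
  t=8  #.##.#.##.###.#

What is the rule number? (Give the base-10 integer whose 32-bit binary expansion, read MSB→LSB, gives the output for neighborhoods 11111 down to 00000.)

2214156070

  ##### -> #   bit 31 = 1  t=2,i=0
  ####. -> .   bit 30 = 0  t=1,i=5
  ###.# -> .   bit 29 = 0  t=0,i=11
  ###.. -> .   bit 28 = 0  t=1,i=6
  ##.## -> .   bit 27 = 0  t=6,i=0
  ##.#. -> .   bit 26 = 0  t=0,i=2
  ##..# -> #   bit 25 = 1  t=4,i=3
  ##... -> #   bit 24 = 1  t=1,i=7
  #.### -> #   bit 23 = 1  t=2,i=13
  #.##. -> #   bit 22 = 1  t=0,i=0
  #.#.# -> #   bit 21 = 1  t=0,i=3
  #.#.. -> #   bit 20 = 1  t=0,i=5
  #..## -> #   bit 19 = 1  t=1,i=2
  #..#. -> .   bit 18 = 0  t=1,i=12
  #...# -> .   bit 17 = 0  t=0,i=7
  #.... -> #   bit 16 = 1  t=2,i=4
  .#### -> .   bit 15 = 0  t=1,i=4
  .###. -> #   bit 14 = 1  t=0,i=10
  .##.# -> .   bit 13 = 0  t=0,i=1
  .##.. -> #   bit 12 = 1  t=5,i=4
  .#.## -> .   bit 11 = 0  t=0,i=14
  .#.#. -> #   bit 10 = 1  t=0,i=4
  .#..# -> #   bit 9 = 1  t=1,i=1
  .#... -> #   bit 8 = 1  t=0,i=6
  ..### -> .   bit 7 = 0  t=0,i=9
  ..##. -> .   bit 6 = 0  t=5,i=3
  ..#.# -> #   bit 5 = 1  t=1,i=13
  ..#.. -> .   bit 4 = 0  t=1,i=10
  ...## -> .   bit 3 = 0  t=0,i=8
  ...#. -> #   bit 2 = 1  t=1,i=9
  ....# -> #   bit 1 = 1  t=2,i=5
  ..... -> .   bit 0 = 0  t=7,i=13
  bits 10000011111110010101011100100110 = 2214156070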